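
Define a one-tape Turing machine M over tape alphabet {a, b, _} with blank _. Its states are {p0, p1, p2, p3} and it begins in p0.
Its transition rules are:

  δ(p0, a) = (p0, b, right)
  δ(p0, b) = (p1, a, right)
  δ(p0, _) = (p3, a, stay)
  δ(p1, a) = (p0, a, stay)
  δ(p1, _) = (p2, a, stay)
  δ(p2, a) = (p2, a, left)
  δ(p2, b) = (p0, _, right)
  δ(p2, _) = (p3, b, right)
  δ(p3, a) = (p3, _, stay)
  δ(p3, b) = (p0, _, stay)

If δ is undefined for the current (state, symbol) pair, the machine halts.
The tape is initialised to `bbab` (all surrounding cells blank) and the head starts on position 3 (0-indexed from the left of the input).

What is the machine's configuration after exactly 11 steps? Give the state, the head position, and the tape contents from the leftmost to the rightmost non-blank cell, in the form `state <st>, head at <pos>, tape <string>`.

p0 | bba[b]__   read b → write a, move right, go to p1
p1 | bbaa[_]_   read _ → write a, move stay, go to p2
p2 | bbaa[a]_   read a → write a, move left, go to p2
p2 | bba[a]a_   read a → write a, move left, go to p2
p2 | bb[a]aa_   read a → write a, move left, go to p2
p2 | b[b]aaa_   read b → write _, move right, go to p0
p0 | b_[a]aa_   read a → write b, move right, go to p0
p0 | b_b[a]a_   read a → write b, move right, go to p0
p0 | b_bb[a]_   read a → write b, move right, go to p0
p0 | b_bbb[_]   read _ → write a, move stay, go to p3
p3 | b_bbb[a]   read a → write _, move stay, go to p3
p3 | b_bbb[_]
After 11 steps: state p3, head at 5, tape b_bbb.

state p3, head at 5, tape b_bbb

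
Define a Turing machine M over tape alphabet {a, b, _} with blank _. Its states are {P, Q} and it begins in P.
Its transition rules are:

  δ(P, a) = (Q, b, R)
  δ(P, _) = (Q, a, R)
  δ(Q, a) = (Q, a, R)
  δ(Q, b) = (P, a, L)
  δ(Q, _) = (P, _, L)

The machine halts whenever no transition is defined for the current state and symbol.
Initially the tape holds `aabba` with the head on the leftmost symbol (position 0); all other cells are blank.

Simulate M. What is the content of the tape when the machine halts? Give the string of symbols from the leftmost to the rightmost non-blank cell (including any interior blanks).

bbbab

state=P head=0 tape=[a]abba_   (P,a)→(Q,b,R)
state=Q head=1 tape=b[a]bba_   (Q,a)→(Q,a,R)
state=Q head=2 tape=ba[b]ba_   (Q,b)→(P,a,L)
state=P head=1 tape=b[a]aba_   (P,a)→(Q,b,R)
state=Q head=2 tape=bb[a]ba_   (Q,a)→(Q,a,R)
state=Q head=3 tape=bba[b]a_   (Q,b)→(P,a,L)
state=P head=2 tape=bb[a]aa_   (P,a)→(Q,b,R)
state=Q head=3 tape=bbb[a]a_   (Q,a)→(Q,a,R)
state=Q head=4 tape=bbba[a]_   (Q,a)→(Q,a,R)
state=Q head=5 tape=bbbaa[_]   (Q,_)→(P,_,L)
state=P head=4 tape=bbba[a]_   (P,a)→(Q,b,R)
state=Q head=5 tape=bbbab[_]   (Q,_)→(P,_,L)
state=P head=4 tape=bbba[b]_
The non-blank tape span at halt is bbbab.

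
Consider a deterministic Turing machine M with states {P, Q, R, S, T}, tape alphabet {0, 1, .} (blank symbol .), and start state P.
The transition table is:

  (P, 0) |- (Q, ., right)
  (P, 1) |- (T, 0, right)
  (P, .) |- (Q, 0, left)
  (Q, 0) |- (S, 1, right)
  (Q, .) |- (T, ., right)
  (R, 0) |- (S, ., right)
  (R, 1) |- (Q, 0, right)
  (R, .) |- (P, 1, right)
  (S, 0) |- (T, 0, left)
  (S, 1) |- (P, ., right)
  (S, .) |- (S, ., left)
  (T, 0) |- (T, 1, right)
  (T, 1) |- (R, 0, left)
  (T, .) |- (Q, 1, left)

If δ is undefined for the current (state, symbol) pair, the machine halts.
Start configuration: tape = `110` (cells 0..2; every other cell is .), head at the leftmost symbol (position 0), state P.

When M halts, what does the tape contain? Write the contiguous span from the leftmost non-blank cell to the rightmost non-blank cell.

P | .[1]10..   read 1 → write 0, move right, go to T
T | .0[1]0..   read 1 → write 0, move left, go to R
R | .[0]00..   read 0 → write ., move right, go to S
S | ..[0]0..   read 0 → write 0, move left, go to T
T | .[.]00..   read . → write 1, move left, go to Q
Q | [.]100..   read . → write ., move right, go to T
T | .[1]00..   read 1 → write 0, move left, go to R
R | [.]000..   read . → write 1, move right, go to P
P | 1[0]00..   read 0 → write ., move right, go to Q
Q | 1.[0]0..   read 0 → write 1, move right, go to S
S | 1.1[0]..   read 0 → write 0, move left, go to T
T | 1.[1]0..   read 1 → write 0, move left, go to R
R | 1[.]00..   read . → write 1, move right, go to P
P | 11[0]0..   read 0 → write ., move right, go to Q
Q | 11.[0]..   read 0 → write 1, move right, go to S
S | 11.1[.].   read . → write ., move left, go to S
S | 11.[1]..   read 1 → write ., move right, go to P
P | 11..[.].   read . → write 0, move left, go to Q
Q | 11.[.]0.   read . → write ., move right, go to T
T | 11..[0].   read 0 → write 1, move right, go to T
T | 11..1[.]   read . → write 1, move left, go to Q
Q | 11..[1]1
The non-blank tape span at halt is 11..11.

11..11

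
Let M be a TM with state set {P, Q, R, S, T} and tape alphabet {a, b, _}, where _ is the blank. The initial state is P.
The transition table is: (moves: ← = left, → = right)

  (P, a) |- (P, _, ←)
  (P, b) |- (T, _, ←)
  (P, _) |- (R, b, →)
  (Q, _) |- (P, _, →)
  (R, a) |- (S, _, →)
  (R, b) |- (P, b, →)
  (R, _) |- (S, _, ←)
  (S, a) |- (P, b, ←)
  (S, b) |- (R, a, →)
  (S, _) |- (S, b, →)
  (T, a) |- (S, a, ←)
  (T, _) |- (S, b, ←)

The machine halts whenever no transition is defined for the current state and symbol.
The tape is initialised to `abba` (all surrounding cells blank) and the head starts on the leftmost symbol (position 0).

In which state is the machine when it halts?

T

P | __[a]bba   read a → write _, move ←, go to P
P | _[_]_bba   read _ → write b, move →, go to R
R | _b[_]bba   read _ → write _, move ←, go to S
S | _[b]_bba   read b → write a, move →, go to R
R | _a[_]bba   read _ → write _, move ←, go to S
S | _[a]_bba   read a → write b, move ←, go to P
P | [_]b_bba   read _ → write b, move →, go to R
R | b[b]_bba   read b → write b, move →, go to P
P | bb[_]bba   read _ → write b, move →, go to R
R | bbb[b]ba   read b → write b, move →, go to P
P | bbbb[b]a   read b → write _, move ←, go to T
T | bbb[b]_a
No transition is defined for (T, b); M halts in state T.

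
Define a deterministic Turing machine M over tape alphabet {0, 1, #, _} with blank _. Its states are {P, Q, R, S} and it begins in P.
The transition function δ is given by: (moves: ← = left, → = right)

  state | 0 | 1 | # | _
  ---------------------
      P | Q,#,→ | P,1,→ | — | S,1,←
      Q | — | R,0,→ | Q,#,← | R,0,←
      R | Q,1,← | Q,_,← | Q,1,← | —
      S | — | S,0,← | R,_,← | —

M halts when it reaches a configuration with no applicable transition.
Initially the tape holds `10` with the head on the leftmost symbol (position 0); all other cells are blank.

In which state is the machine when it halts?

Q

P | [1]0_   read 1 → write 1, move →, go to P
P | 1[0]_   read 0 → write #, move →, go to Q
Q | 1#[_]   read _ → write 0, move ←, go to R
R | 1[#]0   read # → write 1, move ←, go to Q
Q | [1]10   read 1 → write 0, move →, go to R
R | 0[1]0   read 1 → write _, move ←, go to Q
Q | [0]_0
No transition is defined for (Q, 0); M halts in state Q.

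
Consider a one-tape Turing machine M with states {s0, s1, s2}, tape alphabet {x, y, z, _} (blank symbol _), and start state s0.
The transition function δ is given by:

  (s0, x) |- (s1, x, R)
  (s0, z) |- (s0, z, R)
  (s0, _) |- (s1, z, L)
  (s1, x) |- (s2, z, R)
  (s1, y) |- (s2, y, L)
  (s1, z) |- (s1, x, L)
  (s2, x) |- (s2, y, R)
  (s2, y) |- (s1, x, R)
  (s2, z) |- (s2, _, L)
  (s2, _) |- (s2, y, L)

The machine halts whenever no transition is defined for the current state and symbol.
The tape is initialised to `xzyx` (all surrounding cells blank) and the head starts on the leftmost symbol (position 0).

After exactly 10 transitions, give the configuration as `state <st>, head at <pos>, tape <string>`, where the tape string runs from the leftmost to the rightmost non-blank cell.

state s2, head at 2, tape zyyyy

state=s0 head=0 tape=[x]zyx_   (s0,x)→(s1,x,R)
state=s1 head=1 tape=x[z]yx_   (s1,z)→(s1,x,L)
state=s1 head=0 tape=[x]xyx_   (s1,x)→(s2,z,R)
state=s2 head=1 tape=z[x]yx_   (s2,x)→(s2,y,R)
state=s2 head=2 tape=zy[y]x_   (s2,y)→(s1,x,R)
state=s1 head=3 tape=zyx[x]_   (s1,x)→(s2,z,R)
state=s2 head=4 tape=zyxz[_]   (s2,_)→(s2,y,L)
state=s2 head=3 tape=zyx[z]y   (s2,z)→(s2,_,L)
state=s2 head=2 tape=zy[x]_y   (s2,x)→(s2,y,R)
state=s2 head=3 tape=zyy[_]y   (s2,_)→(s2,y,L)
state=s2 head=2 tape=zy[y]yy
After 10 steps: state s2, head at 2, tape zyyyy.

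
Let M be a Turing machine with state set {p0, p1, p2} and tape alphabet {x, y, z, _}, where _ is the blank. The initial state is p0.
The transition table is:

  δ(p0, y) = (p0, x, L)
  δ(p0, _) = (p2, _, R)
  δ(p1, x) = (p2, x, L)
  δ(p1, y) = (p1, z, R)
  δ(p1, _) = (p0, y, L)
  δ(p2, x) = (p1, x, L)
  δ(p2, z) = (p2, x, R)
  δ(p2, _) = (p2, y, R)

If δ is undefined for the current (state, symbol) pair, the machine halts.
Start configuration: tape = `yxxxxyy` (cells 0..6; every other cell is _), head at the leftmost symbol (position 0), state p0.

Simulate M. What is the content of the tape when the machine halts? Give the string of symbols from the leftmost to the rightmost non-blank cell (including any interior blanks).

yxxxxxyy

state=p0 head=0 tape=__[y]xxxxyy   (p0,y)→(p0,x,L)
state=p0 head=-1 tape=_[_]xxxxxyy   (p0,_)→(p2,_,R)
state=p2 head=0 tape=__[x]xxxxyy   (p2,x)→(p1,x,L)
state=p1 head=-1 tape=_[_]xxxxxyy   (p1,_)→(p0,y,L)
state=p0 head=-2 tape=[_]yxxxxxyy   (p0,_)→(p2,_,R)
state=p2 head=-1 tape=_[y]xxxxxyy
The non-blank tape span at halt is yxxxxxyy.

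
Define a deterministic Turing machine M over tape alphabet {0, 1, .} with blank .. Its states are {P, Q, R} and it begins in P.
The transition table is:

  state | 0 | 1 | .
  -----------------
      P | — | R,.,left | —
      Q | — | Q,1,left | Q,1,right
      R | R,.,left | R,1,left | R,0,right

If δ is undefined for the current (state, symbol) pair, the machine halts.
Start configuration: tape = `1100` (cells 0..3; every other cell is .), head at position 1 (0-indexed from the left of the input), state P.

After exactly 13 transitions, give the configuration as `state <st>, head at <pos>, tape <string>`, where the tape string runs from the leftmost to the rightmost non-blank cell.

state R, head at 0, tape 0001.00

state=P head=1 tape=...1[1]00   (P,1)→(R,.,left)
state=R head=0 tape=...[1].00   (R,1)→(R,1,left)
state=R head=-1 tape=..[.]1.00   (R,.)→(R,0,right)
state=R head=0 tape=..0[1].00   (R,1)→(R,1,left)
state=R head=-1 tape=..[0]1.00   (R,0)→(R,.,left)
state=R head=-2 tape=.[.].1.00   (R,.)→(R,0,right)
state=R head=-1 tape=.0[.]1.00   (R,.)→(R,0,right)
state=R head=0 tape=.00[1].00   (R,1)→(R,1,left)
state=R head=-1 tape=.0[0]1.00   (R,0)→(R,.,left)
state=R head=-2 tape=.[0].1.00   (R,0)→(R,.,left)
state=R head=-3 tape=[.]..1.00   (R,.)→(R,0,right)
state=R head=-2 tape=0[.].1.00   (R,.)→(R,0,right)
state=R head=-1 tape=00[.]1.00   (R,.)→(R,0,right)
state=R head=0 tape=000[1].00
After 13 steps: state R, head at 0, tape 0001.00.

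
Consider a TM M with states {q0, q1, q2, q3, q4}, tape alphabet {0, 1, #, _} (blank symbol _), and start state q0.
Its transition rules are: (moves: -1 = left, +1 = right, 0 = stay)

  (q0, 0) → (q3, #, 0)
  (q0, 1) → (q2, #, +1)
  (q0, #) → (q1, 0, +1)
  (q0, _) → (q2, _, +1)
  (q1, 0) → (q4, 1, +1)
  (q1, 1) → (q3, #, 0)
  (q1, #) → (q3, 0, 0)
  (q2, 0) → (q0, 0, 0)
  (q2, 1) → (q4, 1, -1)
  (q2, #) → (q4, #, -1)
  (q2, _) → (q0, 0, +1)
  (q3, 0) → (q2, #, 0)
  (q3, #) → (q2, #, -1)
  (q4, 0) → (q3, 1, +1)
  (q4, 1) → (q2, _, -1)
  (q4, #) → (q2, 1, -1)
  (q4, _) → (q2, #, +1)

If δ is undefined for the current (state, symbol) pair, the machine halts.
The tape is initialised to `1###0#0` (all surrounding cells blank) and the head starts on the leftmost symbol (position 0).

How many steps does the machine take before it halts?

29

state=q0 head=0 tape=___[1]###0#0   (q0,1)→(q2,#,+1)
state=q2 head=1 tape=___#[#]##0#0   (q2,#)→(q4,#,-1)
state=q4 head=0 tape=___[#]###0#0   (q4,#)→(q2,1,-1)
state=q2 head=-1 tape=__[_]1###0#0   (q2,_)→(q0,0,+1)
state=q0 head=0 tape=__0[1]###0#0   (q0,1)→(q2,#,+1)
state=q2 head=1 tape=__0#[#]##0#0   (q2,#)→(q4,#,-1)
state=q4 head=0 tape=__0[#]###0#0   (q4,#)→(q2,1,-1)
state=q2 head=-1 tape=__[0]1###0#0   (q2,0)→(q0,0,0)
state=q0 head=-1 tape=__[0]1###0#0   (q0,0)→(q3,#,0)
state=q3 head=-1 tape=__[#]1###0#0   (q3,#)→(q2,#,-1)
state=q2 head=-2 tape=_[_]#1###0#0   (q2,_)→(q0,0,+1)
state=q0 head=-1 tape=_0[#]1###0#0   (q0,#)→(q1,0,+1)
state=q1 head=0 tape=_00[1]###0#0   (q1,1)→(q3,#,0)
state=q3 head=0 tape=_00[#]###0#0   (q3,#)→(q2,#,-1)
state=q2 head=-1 tape=_0[0]####0#0   (q2,0)→(q0,0,0)
state=q0 head=-1 tape=_0[0]####0#0   (q0,0)→(q3,#,0)
state=q3 head=-1 tape=_0[#]####0#0   (q3,#)→(q2,#,-1)
state=q2 head=-2 tape=_[0]#####0#0   (q2,0)→(q0,0,0)
state=q0 head=-2 tape=_[0]#####0#0   (q0,0)→(q3,#,0)
state=q3 head=-2 tape=_[#]#####0#0   (q3,#)→(q2,#,-1)
state=q2 head=-3 tape=[_]######0#0   (q2,_)→(q0,0,+1)
state=q0 head=-2 tape=0[#]#####0#0   (q0,#)→(q1,0,+1)
state=q1 head=-1 tape=00[#]####0#0   (q1,#)→(q3,0,0)
state=q3 head=-1 tape=00[0]####0#0   (q3,0)→(q2,#,0)
state=q2 head=-1 tape=00[#]####0#0   (q2,#)→(q4,#,-1)
state=q4 head=-2 tape=0[0]#####0#0   (q4,0)→(q3,1,+1)
state=q3 head=-1 tape=01[#]####0#0   (q3,#)→(q2,#,-1)
state=q2 head=-2 tape=0[1]#####0#0   (q2,1)→(q4,1,-1)
state=q4 head=-3 tape=[0]1#####0#0   (q4,0)→(q3,1,+1)
state=q3 head=-2 tape=1[1]#####0#0
M halts after 29 transitions.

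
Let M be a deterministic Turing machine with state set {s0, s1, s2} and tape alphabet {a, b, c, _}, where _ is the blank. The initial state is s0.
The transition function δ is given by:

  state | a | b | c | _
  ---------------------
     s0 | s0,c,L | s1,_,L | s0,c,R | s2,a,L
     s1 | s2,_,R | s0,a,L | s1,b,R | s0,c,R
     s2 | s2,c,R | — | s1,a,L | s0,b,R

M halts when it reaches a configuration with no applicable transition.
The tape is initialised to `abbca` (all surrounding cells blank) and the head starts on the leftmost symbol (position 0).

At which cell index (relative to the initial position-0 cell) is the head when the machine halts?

s0 | ____[a]bbca___   read a → write c, move L, go to s0
s0 | ___[_]cbbca___   read _ → write a, move L, go to s2
s2 | __[_]acbbca___   read _ → write b, move R, go to s0
s0 | __b[a]cbbca___   read a → write c, move L, go to s0
s0 | __[b]ccbbca___   read b → write _, move L, go to s1
s1 | _[_]_ccbbca___   read _ → write c, move R, go to s0
s0 | _c[_]ccbbca___   read _ → write a, move L, go to s2
s2 | _[c]accbbca___   read c → write a, move L, go to s1
s1 | [_]aaccbbca___   read _ → write c, move R, go to s0
s0 | c[a]accbbca___   read a → write c, move L, go to s0
s0 | [c]caccbbca___   read c → write c, move R, go to s0
s0 | c[c]accbbca___   read c → write c, move R, go to s0
s0 | cc[a]ccbbca___   read a → write c, move L, go to s0
s0 | c[c]cccbbca___   read c → write c, move R, go to s0
s0 | cc[c]ccbbca___   read c → write c, move R, go to s0
s0 | ccc[c]cbbca___   read c → write c, move R, go to s0
s0 | cccc[c]bbca___   read c → write c, move R, go to s0
s0 | ccccc[b]bca___   read b → write _, move L, go to s1
s1 | cccc[c]_bca___   read c → write b, move R, go to s1
s1 | ccccb[_]bca___   read _ → write c, move R, go to s0
s0 | ccccbc[b]ca___   read b → write _, move L, go to s1
s1 | ccccb[c]_ca___   read c → write b, move R, go to s1
s1 | ccccbb[_]ca___   read _ → write c, move R, go to s0
s0 | ccccbbc[c]a___   read c → write c, move R, go to s0
s0 | ccccbbcc[a]___   read a → write c, move L, go to s0
s0 | ccccbbc[c]c___   read c → write c, move R, go to s0
s0 | ccccbbcc[c]___   read c → write c, move R, go to s0
s0 | ccccbbccc[_]__   read _ → write a, move L, go to s2
s2 | ccccbbcc[c]a__   read c → write a, move L, go to s1
s1 | ccccbbc[c]aa__   read c → write b, move R, go to s1
s1 | ccccbbcb[a]a__   read a → write _, move R, go to s2
s2 | ccccbbcb_[a]__   read a → write c, move R, go to s2
s2 | ccccbbcb_c[_]_   read _ → write b, move R, go to s0
s0 | ccccbbcb_cb[_]   read _ → write a, move L, go to s2
s2 | ccccbbcb_c[b]a
At halt the head is at cell 6.

6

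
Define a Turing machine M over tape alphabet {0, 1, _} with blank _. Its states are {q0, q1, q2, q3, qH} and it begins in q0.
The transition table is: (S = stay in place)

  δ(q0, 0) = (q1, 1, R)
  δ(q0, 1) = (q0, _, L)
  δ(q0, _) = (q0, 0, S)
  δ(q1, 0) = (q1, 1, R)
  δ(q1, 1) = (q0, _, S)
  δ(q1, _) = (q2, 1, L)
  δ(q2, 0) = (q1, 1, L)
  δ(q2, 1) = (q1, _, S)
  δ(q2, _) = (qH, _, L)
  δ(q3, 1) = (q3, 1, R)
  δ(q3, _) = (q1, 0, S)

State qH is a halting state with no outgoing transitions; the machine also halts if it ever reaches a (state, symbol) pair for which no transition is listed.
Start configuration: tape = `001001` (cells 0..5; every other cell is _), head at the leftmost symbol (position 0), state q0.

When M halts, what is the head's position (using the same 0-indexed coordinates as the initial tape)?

-2

q0 | __[0]01001_   read 0 → write 1, move R, go to q1
q1 | __1[0]1001_   read 0 → write 1, move R, go to q1
q1 | __11[1]001_   read 1 → write _, move S, go to q0
q0 | __11[_]001_   read _ → write 0, move S, go to q0
q0 | __11[0]001_   read 0 → write 1, move R, go to q1
q1 | __111[0]01_   read 0 → write 1, move R, go to q1
q1 | __1111[0]1_   read 0 → write 1, move R, go to q1
q1 | __11111[1]_   read 1 → write _, move S, go to q0
q0 | __11111[_]_   read _ → write 0, move S, go to q0
q0 | __11111[0]_   read 0 → write 1, move R, go to q1
q1 | __111111[_]   read _ → write 1, move L, go to q2
q2 | __11111[1]1   read 1 → write _, move S, go to q1
q1 | __11111[_]1   read _ → write 1, move L, go to q2
q2 | __1111[1]11   read 1 → write _, move S, go to q1
q1 | __1111[_]11   read _ → write 1, move L, go to q2
q2 | __111[1]111   read 1 → write _, move S, go to q1
q1 | __111[_]111   read _ → write 1, move L, go to q2
q2 | __11[1]1111   read 1 → write _, move S, go to q1
q1 | __11[_]1111   read _ → write 1, move L, go to q2
q2 | __1[1]11111   read 1 → write _, move S, go to q1
q1 | __1[_]11111   read _ → write 1, move L, go to q2
q2 | __[1]111111   read 1 → write _, move S, go to q1
q1 | __[_]111111   read _ → write 1, move L, go to q2
q2 | _[_]1111111   read _ → write _, move L, go to qH
qH | [_]_1111111
At halt the head is at cell -2.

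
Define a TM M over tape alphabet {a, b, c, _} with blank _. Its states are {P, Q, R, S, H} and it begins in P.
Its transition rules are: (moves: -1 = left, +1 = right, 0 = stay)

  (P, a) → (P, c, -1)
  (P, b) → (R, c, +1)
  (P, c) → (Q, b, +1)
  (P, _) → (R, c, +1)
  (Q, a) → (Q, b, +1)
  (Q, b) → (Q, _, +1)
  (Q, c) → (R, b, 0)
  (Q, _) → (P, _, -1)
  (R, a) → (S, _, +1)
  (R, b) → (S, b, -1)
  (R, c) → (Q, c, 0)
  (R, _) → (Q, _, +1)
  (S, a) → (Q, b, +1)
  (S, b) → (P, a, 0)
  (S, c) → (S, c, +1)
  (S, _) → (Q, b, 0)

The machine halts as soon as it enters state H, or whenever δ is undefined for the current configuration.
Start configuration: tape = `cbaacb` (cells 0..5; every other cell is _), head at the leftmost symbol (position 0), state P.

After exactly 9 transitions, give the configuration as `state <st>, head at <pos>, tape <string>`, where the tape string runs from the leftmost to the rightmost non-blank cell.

P | [c]baacb   read c → write b, move +1, go to Q
Q | b[b]aacb   read b → write _, move +1, go to Q
Q | b_[a]acb   read a → write b, move +1, go to Q
Q | b_b[a]cb   read a → write b, move +1, go to Q
Q | b_bb[c]b   read c → write b, move 0, go to R
R | b_bb[b]b   read b → write b, move -1, go to S
S | b_b[b]bb   read b → write a, move 0, go to P
P | b_b[a]bb   read a → write c, move -1, go to P
P | b_[b]cbb   read b → write c, move +1, go to R
R | b_c[c]bb
After 9 steps: state R, head at 3, tape b_ccbb.

state R, head at 3, tape b_ccbb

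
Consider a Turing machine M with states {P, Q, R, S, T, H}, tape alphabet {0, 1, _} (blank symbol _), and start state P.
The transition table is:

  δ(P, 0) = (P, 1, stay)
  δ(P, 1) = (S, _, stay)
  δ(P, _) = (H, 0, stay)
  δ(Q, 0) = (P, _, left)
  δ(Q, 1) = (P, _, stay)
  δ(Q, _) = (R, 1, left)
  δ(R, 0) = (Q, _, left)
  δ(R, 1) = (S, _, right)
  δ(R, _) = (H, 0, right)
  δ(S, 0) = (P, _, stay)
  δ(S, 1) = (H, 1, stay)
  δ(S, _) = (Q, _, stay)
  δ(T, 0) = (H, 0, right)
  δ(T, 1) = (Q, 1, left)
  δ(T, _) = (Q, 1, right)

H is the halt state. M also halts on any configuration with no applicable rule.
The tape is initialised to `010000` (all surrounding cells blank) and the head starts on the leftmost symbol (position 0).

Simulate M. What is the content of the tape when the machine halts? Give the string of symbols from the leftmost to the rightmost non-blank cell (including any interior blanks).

P | _[0]10000   read 0 → write 1, move stay, go to P
P | _[1]10000   read 1 → write _, move stay, go to S
S | _[_]10000   read _ → write _, move stay, go to Q
Q | _[_]10000   read _ → write 1, move left, go to R
R | [_]110000   read _ → write 0, move right, go to H
H | 0[1]10000
The non-blank tape span at halt is 0110000.

0110000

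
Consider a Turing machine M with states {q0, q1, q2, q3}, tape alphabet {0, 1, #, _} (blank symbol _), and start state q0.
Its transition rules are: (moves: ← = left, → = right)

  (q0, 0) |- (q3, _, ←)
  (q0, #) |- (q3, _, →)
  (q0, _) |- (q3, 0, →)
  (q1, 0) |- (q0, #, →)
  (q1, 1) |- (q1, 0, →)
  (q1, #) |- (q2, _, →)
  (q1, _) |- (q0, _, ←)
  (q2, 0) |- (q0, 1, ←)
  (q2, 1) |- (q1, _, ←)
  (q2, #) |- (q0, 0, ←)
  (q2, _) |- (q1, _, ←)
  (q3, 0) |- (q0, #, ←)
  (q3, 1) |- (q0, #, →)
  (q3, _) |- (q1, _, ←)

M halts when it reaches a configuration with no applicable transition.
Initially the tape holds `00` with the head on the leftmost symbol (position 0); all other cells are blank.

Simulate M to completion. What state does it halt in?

state=q0 head=0 tape=___[0]0   (q0,0)→(q3,_,←)
state=q3 head=-1 tape=__[_]_0   (q3,_)→(q1,_,←)
state=q1 head=-2 tape=_[_]__0   (q1,_)→(q0,_,←)
state=q0 head=-3 tape=[_]___0   (q0,_)→(q3,0,→)
state=q3 head=-2 tape=0[_]__0   (q3,_)→(q1,_,←)
state=q1 head=-3 tape=[0]___0   (q1,0)→(q0,#,→)
state=q0 head=-2 tape=#[_]__0   (q0,_)→(q3,0,→)
state=q3 head=-1 tape=#0[_]_0   (q3,_)→(q1,_,←)
state=q1 head=-2 tape=#[0]__0   (q1,0)→(q0,#,→)
state=q0 head=-1 tape=##[_]_0   (q0,_)→(q3,0,→)
state=q3 head=0 tape=##0[_]0   (q3,_)→(q1,_,←)
state=q1 head=-1 tape=##[0]_0   (q1,0)→(q0,#,→)
state=q0 head=0 tape=###[_]0   (q0,_)→(q3,0,→)
state=q3 head=1 tape=###0[0]   (q3,0)→(q0,#,←)
state=q0 head=0 tape=###[0]#   (q0,0)→(q3,_,←)
state=q3 head=-1 tape=##[#]_#
No transition is defined for (q3, #); M halts in state q3.

q3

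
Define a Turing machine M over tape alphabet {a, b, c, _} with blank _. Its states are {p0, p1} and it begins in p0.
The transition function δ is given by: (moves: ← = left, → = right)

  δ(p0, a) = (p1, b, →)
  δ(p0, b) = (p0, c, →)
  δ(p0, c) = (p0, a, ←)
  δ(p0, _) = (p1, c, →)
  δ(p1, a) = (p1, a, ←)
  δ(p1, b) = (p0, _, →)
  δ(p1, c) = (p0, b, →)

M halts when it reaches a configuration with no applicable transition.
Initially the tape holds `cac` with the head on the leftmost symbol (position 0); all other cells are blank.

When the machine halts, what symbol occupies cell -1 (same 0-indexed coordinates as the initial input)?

b

p0 | _[c]ac__   read c → write a, move ←, go to p0
p0 | [_]aac__   read _ → write c, move →, go to p1
p1 | c[a]ac__   read a → write a, move ←, go to p1
p1 | [c]aac__   read c → write b, move →, go to p0
p0 | b[a]ac__   read a → write b, move →, go to p1
p1 | bb[a]c__   read a → write a, move ←, go to p1
p1 | b[b]ac__   read b → write _, move →, go to p0
p0 | b_[a]c__   read a → write b, move →, go to p1
p1 | b_b[c]__   read c → write b, move →, go to p0
p0 | b_bb[_]_   read _ → write c, move →, go to p1
p1 | b_bbc[_]
Cell -1 holds b when M halts.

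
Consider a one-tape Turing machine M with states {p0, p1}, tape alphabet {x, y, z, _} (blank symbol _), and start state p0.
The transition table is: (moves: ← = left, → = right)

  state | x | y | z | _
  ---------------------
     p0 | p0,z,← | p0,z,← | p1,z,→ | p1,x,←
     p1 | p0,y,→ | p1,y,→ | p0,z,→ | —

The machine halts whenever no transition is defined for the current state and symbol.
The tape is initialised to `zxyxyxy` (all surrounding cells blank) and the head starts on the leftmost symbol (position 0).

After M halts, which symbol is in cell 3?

z

p0 | [z]xyxyxy_   read z → write z, move →, go to p1
p1 | z[x]yxyxy_   read x → write y, move →, go to p0
p0 | zy[y]xyxy_   read y → write z, move ←, go to p0
p0 | z[y]zxyxy_   read y → write z, move ←, go to p0
p0 | [z]zzxyxy_   read z → write z, move →, go to p1
p1 | z[z]zxyxy_   read z → write z, move →, go to p0
p0 | zz[z]xyxy_   read z → write z, move →, go to p1
p1 | zzz[x]yxy_   read x → write y, move →, go to p0
p0 | zzzy[y]xy_   read y → write z, move ←, go to p0
p0 | zzz[y]zxy_   read y → write z, move ←, go to p0
p0 | zz[z]zzxy_   read z → write z, move →, go to p1
p1 | zzz[z]zxy_   read z → write z, move →, go to p0
p0 | zzzz[z]xy_   read z → write z, move →, go to p1
p1 | zzzzz[x]y_   read x → write y, move →, go to p0
p0 | zzzzzy[y]_   read y → write z, move ←, go to p0
p0 | zzzzz[y]z_   read y → write z, move ←, go to p0
p0 | zzzz[z]zz_   read z → write z, move →, go to p1
p1 | zzzzz[z]z_   read z → write z, move →, go to p0
p0 | zzzzzz[z]_   read z → write z, move →, go to p1
p1 | zzzzzzz[_]
Cell 3 holds z when M halts.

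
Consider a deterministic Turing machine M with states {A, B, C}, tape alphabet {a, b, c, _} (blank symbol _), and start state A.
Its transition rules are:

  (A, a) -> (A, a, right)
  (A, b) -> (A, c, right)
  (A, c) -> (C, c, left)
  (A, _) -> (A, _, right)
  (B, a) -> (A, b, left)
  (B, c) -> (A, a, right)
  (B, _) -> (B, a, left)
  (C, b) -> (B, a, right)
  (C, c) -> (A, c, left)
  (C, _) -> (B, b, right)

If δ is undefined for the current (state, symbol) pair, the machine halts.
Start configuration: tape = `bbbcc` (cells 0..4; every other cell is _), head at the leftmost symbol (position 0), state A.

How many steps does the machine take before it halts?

state=A head=0 tape=_[b]bbcc   (A,b)→(A,c,right)
state=A head=1 tape=_c[b]bcc   (A,b)→(A,c,right)
state=A head=2 tape=_cc[b]cc   (A,b)→(A,c,right)
state=A head=3 tape=_ccc[c]c   (A,c)→(C,c,left)
state=C head=2 tape=_cc[c]cc   (C,c)→(A,c,left)
state=A head=1 tape=_c[c]ccc   (A,c)→(C,c,left)
state=C head=0 tape=_[c]cccc   (C,c)→(A,c,left)
state=A head=-1 tape=[_]ccccc   (A,_)→(A,_,right)
state=A head=0 tape=_[c]cccc   (A,c)→(C,c,left)
state=C head=-1 tape=[_]ccccc   (C,_)→(B,b,right)
state=B head=0 tape=b[c]cccc   (B,c)→(A,a,right)
state=A head=1 tape=ba[c]ccc   (A,c)→(C,c,left)
state=C head=0 tape=b[a]cccc
M halts after 12 transitions.

12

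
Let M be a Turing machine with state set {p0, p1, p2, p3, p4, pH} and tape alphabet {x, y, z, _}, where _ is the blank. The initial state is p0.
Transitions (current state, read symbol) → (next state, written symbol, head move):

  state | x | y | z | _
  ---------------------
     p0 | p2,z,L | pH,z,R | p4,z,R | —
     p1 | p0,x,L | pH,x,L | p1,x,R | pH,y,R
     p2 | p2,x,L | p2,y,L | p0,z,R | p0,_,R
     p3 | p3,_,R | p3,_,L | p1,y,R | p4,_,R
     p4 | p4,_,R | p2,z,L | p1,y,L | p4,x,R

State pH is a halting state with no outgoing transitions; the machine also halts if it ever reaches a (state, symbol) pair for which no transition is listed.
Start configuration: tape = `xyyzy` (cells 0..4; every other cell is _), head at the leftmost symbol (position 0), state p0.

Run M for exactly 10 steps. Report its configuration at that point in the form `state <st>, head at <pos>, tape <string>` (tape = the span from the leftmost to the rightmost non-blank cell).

state p1, head at 2, tape zzzyy

p0 | _[x]yyzy   read x → write z, move L, go to p2
p2 | [_]zyyzy   read _ → write _, move R, go to p0
p0 | _[z]yyzy   read z → write z, move R, go to p4
p4 | _z[y]yzy   read y → write z, move L, go to p2
p2 | _[z]zyzy   read z → write z, move R, go to p0
p0 | _z[z]yzy   read z → write z, move R, go to p4
p4 | _zz[y]zy   read y → write z, move L, go to p2
p2 | _z[z]zzy   read z → write z, move R, go to p0
p0 | _zz[z]zy   read z → write z, move R, go to p4
p4 | _zzz[z]y   read z → write y, move L, go to p1
p1 | _zz[z]yy
After 10 steps: state p1, head at 2, tape zzzyy.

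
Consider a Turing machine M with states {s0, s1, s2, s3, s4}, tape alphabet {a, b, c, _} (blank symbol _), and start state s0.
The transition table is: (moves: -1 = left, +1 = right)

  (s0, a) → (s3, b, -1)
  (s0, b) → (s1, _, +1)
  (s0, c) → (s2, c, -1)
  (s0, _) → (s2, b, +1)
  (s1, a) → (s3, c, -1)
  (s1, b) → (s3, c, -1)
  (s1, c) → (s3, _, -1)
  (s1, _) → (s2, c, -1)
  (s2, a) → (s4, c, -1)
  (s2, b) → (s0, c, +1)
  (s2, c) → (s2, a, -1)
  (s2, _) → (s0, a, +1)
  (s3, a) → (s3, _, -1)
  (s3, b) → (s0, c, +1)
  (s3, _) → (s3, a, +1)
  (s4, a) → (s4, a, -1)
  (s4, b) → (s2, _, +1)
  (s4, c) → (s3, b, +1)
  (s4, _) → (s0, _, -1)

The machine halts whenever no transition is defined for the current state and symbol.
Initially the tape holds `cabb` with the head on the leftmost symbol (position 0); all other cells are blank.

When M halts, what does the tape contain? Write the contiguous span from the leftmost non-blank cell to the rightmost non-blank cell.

ccbcaccabb

s0 | ______[c]abb   read c → write c, move -1, go to s2
s2 | _____[_]cabb   read _ → write a, move +1, go to s0
s0 | _____a[c]abb   read c → write c, move -1, go to s2
s2 | _____[a]cabb   read a → write c, move -1, go to s4
s4 | ____[_]ccabb   read _ → write _, move -1, go to s0
s0 | ___[_]_ccabb   read _ → write b, move +1, go to s2
s2 | ___b[_]ccabb   read _ → write a, move +1, go to s0
s0 | ___ba[c]cabb   read c → write c, move -1, go to s2
s2 | ___b[a]ccabb   read a → write c, move -1, go to s4
s4 | ___[b]cccabb   read b → write _, move +1, go to s2
s2 | ____[c]ccabb   read c → write a, move -1, go to s2
s2 | ___[_]accabb   read _ → write a, move +1, go to s0
s0 | ___a[a]ccabb   read a → write b, move -1, go to s3
s3 | ___[a]bccabb   read a → write _, move -1, go to s3
s3 | __[_]_bccabb   read _ → write a, move +1, go to s3
s3 | __a[_]bccabb   read _ → write a, move +1, go to s3
s3 | __aa[b]ccabb   read b → write c, move +1, go to s0
s0 | __aac[c]cabb   read c → write c, move -1, go to s2
s2 | __aa[c]ccabb   read c → write a, move -1, go to s2
s2 | __a[a]accabb   read a → write c, move -1, go to s4
s4 | __[a]caccabb   read a → write a, move -1, go to s4
s4 | _[_]acaccabb   read _ → write _, move -1, go to s0
s0 | [_]_acaccabb   read _ → write b, move +1, go to s2
s2 | b[_]acaccabb   read _ → write a, move +1, go to s0
s0 | ba[a]caccabb   read a → write b, move -1, go to s3
s3 | b[a]bcaccabb   read a → write _, move -1, go to s3
s3 | [b]_bcaccabb   read b → write c, move +1, go to s0
s0 | c[_]bcaccabb   read _ → write b, move +1, go to s2
s2 | cb[b]caccabb   read b → write c, move +1, go to s0
s0 | cbc[c]accabb   read c → write c, move -1, go to s2
s2 | cb[c]caccabb   read c → write a, move -1, go to s2
s2 | c[b]acaccabb   read b → write c, move +1, go to s0
s0 | cc[a]caccabb   read a → write b, move -1, go to s3
s3 | c[c]bcaccabb
The non-blank tape span at halt is ccbcaccabb.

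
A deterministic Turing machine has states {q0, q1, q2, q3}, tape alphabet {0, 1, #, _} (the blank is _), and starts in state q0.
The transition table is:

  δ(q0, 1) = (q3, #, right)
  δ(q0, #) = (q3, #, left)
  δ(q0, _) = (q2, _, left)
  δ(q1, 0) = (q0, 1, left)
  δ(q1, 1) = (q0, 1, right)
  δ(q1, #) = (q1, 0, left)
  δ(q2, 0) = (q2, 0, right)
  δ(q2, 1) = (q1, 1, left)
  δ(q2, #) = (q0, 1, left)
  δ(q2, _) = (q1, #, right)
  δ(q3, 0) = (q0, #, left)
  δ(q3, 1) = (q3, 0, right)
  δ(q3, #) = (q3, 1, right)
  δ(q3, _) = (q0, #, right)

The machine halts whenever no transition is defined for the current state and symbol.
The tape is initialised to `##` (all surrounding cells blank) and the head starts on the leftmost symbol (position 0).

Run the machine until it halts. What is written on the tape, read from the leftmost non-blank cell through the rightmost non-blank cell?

11#01

q0 | _[#]#___   read # → write #, move left, go to q3
q3 | [_]##___   read _ → write #, move right, go to q0
q0 | #[#]#___   read # → write #, move left, go to q3
q3 | [#]##___   read # → write 1, move right, go to q3
q3 | 1[#]#___   read # → write 1, move right, go to q3
q3 | 11[#]___   read # → write 1, move right, go to q3
q3 | 111[_]__   read _ → write #, move right, go to q0
q0 | 111#[_]_   read _ → write _, move left, go to q2
q2 | 111[#]__   read # → write 1, move left, go to q0
q0 | 11[1]1__   read 1 → write #, move right, go to q3
q3 | 11#[1]__   read 1 → write 0, move right, go to q3
q3 | 11#0[_]_   read _ → write #, move right, go to q0
q0 | 11#0#[_]   read _ → write _, move left, go to q2
q2 | 11#0[#]_   read # → write 1, move left, go to q0
q0 | 11#[0]1_
The non-blank tape span at halt is 11#01.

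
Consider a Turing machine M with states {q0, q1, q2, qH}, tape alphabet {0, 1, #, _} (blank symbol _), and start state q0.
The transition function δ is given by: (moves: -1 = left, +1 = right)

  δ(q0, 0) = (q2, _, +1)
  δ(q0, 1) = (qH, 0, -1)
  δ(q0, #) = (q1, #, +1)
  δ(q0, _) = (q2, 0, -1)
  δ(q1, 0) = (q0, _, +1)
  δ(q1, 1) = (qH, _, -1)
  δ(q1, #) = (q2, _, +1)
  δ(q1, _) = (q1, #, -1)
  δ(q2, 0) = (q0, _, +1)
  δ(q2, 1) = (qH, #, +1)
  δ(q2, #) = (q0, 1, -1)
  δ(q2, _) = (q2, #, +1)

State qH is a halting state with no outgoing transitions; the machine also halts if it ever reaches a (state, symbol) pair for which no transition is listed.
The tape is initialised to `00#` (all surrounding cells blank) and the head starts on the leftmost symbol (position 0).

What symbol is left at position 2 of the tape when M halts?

state=q0 head=0 tape=[0]0#_   (q0,0)→(q2,_,+1)
state=q2 head=1 tape=_[0]#_   (q2,0)→(q0,_,+1)
state=q0 head=2 tape=__[#]_   (q0,#)→(q1,#,+1)
state=q1 head=3 tape=__#[_]   (q1,_)→(q1,#,-1)
state=q1 head=2 tape=__[#]#   (q1,#)→(q2,_,+1)
state=q2 head=3 tape=___[#]   (q2,#)→(q0,1,-1)
state=q0 head=2 tape=__[_]1   (q0,_)→(q2,0,-1)
state=q2 head=1 tape=_[_]01   (q2,_)→(q2,#,+1)
state=q2 head=2 tape=_#[0]1   (q2,0)→(q0,_,+1)
state=q0 head=3 tape=_#_[1]   (q0,1)→(qH,0,-1)
state=qH head=2 tape=_#[_]0
Cell 2 holds _ when M halts.

_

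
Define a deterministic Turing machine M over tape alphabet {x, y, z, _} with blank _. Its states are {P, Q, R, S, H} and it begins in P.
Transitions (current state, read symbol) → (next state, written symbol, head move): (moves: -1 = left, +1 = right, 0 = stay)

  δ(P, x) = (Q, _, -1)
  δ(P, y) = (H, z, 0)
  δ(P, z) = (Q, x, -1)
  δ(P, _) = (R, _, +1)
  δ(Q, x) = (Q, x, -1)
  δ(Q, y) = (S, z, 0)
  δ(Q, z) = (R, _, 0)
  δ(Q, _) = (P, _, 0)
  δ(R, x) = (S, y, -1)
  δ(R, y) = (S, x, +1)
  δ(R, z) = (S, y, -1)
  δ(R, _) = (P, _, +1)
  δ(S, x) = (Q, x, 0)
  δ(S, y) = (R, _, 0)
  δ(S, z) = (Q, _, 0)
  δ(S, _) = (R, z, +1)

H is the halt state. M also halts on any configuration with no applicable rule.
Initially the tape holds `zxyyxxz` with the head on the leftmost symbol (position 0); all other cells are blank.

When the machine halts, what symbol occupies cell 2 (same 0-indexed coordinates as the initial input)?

z

state=P head=0 tape=_[z]xyyxxz   (P,z)→(Q,x,-1)
state=Q head=-1 tape=[_]xxyyxxz   (Q,_)→(P,_,0)
state=P head=-1 tape=[_]xxyyxxz   (P,_)→(R,_,+1)
state=R head=0 tape=_[x]xyyxxz   (R,x)→(S,y,-1)
state=S head=-1 tape=[_]yxyyxxz   (S,_)→(R,z,+1)
state=R head=0 tape=z[y]xyyxxz   (R,y)→(S,x,+1)
state=S head=1 tape=zx[x]yyxxz   (S,x)→(Q,x,0)
state=Q head=1 tape=zx[x]yyxxz   (Q,x)→(Q,x,-1)
state=Q head=0 tape=z[x]xyyxxz   (Q,x)→(Q,x,-1)
state=Q head=-1 tape=[z]xxyyxxz   (Q,z)→(R,_,0)
state=R head=-1 tape=[_]xxyyxxz   (R,_)→(P,_,+1)
state=P head=0 tape=_[x]xyyxxz   (P,x)→(Q,_,-1)
state=Q head=-1 tape=[_]_xyyxxz   (Q,_)→(P,_,0)
state=P head=-1 tape=[_]_xyyxxz   (P,_)→(R,_,+1)
state=R head=0 tape=_[_]xyyxxz   (R,_)→(P,_,+1)
state=P head=1 tape=__[x]yyxxz   (P,x)→(Q,_,-1)
state=Q head=0 tape=_[_]_yyxxz   (Q,_)→(P,_,0)
state=P head=0 tape=_[_]_yyxxz   (P,_)→(R,_,+1)
state=R head=1 tape=__[_]yyxxz   (R,_)→(P,_,+1)
state=P head=2 tape=___[y]yxxz   (P,y)→(H,z,0)
state=H head=2 tape=___[z]yxxz
Cell 2 holds z when M halts.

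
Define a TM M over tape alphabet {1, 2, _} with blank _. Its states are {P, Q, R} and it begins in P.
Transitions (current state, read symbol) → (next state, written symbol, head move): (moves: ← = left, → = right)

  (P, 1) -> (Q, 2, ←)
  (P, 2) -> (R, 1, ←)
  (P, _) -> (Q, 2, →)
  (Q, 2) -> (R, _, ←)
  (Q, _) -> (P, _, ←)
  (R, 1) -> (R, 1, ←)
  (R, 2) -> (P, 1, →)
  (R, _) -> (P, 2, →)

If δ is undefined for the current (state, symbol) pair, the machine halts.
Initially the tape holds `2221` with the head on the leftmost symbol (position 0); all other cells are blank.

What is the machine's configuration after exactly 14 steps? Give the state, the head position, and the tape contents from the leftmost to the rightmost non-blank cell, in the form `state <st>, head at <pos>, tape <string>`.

P | __[2]221   read 2 → write 1, move ←, go to R
R | _[_]1221   read _ → write 2, move →, go to P
P | _2[1]221   read 1 → write 2, move ←, go to Q
Q | _[2]2221   read 2 → write _, move ←, go to R
R | [_]_2221   read _ → write 2, move →, go to P
P | 2[_]2221   read _ → write 2, move →, go to Q
Q | 22[2]221   read 2 → write _, move ←, go to R
R | 2[2]_221   read 2 → write 1, move →, go to P
P | 21[_]221   read _ → write 2, move →, go to Q
Q | 212[2]21   read 2 → write _, move ←, go to R
R | 21[2]_21   read 2 → write 1, move →, go to P
P | 211[_]21   read _ → write 2, move →, go to Q
Q | 2112[2]1   read 2 → write _, move ←, go to R
R | 211[2]_1   read 2 → write 1, move →, go to P
P | 2111[_]1
After 14 steps: state P, head at 2, tape 2111_1.

state P, head at 2, tape 2111_1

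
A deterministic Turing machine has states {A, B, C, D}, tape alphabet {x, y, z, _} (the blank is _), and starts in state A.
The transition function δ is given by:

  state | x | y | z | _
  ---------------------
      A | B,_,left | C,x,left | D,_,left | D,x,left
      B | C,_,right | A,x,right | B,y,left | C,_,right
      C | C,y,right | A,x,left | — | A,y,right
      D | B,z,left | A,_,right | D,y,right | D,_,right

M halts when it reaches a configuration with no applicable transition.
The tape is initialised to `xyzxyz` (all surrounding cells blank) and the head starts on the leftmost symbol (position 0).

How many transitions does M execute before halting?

9

A | __[x]yzxyz   read x → write _, move left, go to B
B | _[_]_yzxyz   read _ → write _, move right, go to C
C | __[_]yzxyz   read _ → write y, move right, go to A
A | __y[y]zxyz   read y → write x, move left, go to C
C | __[y]xzxyz   read y → write x, move left, go to A
A | _[_]xxzxyz   read _ → write x, move left, go to D
D | [_]xxxzxyz   read _ → write _, move right, go to D
D | _[x]xxzxyz   read x → write z, move left, go to B
B | [_]zxxzxyz   read _ → write _, move right, go to C
C | _[z]xxzxyz
M halts after 9 transitions.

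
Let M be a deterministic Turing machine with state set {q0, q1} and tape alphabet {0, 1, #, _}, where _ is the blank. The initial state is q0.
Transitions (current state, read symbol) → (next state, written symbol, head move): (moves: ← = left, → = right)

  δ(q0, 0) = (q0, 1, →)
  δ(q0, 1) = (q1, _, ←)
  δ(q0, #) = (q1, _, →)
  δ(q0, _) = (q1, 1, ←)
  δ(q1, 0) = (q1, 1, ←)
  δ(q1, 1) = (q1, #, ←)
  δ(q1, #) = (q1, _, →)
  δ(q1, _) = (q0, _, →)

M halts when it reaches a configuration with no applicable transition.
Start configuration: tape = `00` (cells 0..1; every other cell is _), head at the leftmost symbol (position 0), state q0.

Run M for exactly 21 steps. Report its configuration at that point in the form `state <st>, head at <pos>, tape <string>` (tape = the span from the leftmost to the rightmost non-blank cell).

q0 | _[0]0___   read 0 → write 1, move →, go to q0
q0 | _1[0]___   read 0 → write 1, move →, go to q0
q0 | _11[_]__   read _ → write 1, move ←, go to q1
q1 | _1[1]1__   read 1 → write #, move ←, go to q1
q1 | _[1]#1__   read 1 → write #, move ←, go to q1
q1 | [_]##1__   read _ → write _, move →, go to q0
q0 | _[#]#1__   read # → write _, move →, go to q1
q1 | __[#]1__   read # → write _, move →, go to q1
q1 | ___[1]__   read 1 → write #, move ←, go to q1
q1 | __[_]#__   read _ → write _, move →, go to q0
q0 | ___[#]__   read # → write _, move →, go to q1
q1 | ____[_]_   read _ → write _, move →, go to q0
q0 | _____[_]   read _ → write 1, move ←, go to q1
q1 | ____[_]1   read _ → write _, move →, go to q0
q0 | _____[1]   read 1 → write _, move ←, go to q1
q1 | ____[_]_   read _ → write _, move →, go to q0
q0 | _____[_]   read _ → write 1, move ←, go to q1
q1 | ____[_]1   read _ → write _, move →, go to q0
q0 | _____[1]   read 1 → write _, move ←, go to q1
q1 | ____[_]_   read _ → write _, move →, go to q0
q0 | _____[_]   read _ → write 1, move ←, go to q1
q1 | ____[_]1
After 21 steps: state q1, head at 3, tape 1.

state q1, head at 3, tape 1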